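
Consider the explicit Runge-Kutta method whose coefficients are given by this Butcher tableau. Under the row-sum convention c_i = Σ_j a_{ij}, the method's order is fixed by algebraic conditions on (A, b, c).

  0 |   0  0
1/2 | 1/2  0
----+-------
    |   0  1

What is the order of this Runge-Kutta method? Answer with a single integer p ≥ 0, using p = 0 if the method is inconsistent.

b = (0, 1)
c = (0, 1/2)
Σ b_i: 1·1 = 1 ✓
b·c: 1·1/2 = 1/2 ✓; 2 stages ⇒ order 2.

2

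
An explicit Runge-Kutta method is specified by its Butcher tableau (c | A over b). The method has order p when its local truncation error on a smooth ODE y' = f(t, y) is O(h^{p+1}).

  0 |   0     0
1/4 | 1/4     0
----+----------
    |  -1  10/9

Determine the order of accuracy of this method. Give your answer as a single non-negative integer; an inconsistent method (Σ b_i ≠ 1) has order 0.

0

b = (-1, 10/9)
c = (0, 1/4)
Σ b_i: (-1)·1 + 10/9·1 = 1/9 ≠ 1 ⇒ order 0.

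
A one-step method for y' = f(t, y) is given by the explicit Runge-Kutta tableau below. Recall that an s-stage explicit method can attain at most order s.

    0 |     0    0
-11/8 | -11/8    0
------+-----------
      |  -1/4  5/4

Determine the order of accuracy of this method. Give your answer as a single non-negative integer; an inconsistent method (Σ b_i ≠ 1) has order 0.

1

b = (-1/4, 5/4)
c = (0, -11/8)
Σ b_i: (-1/4)·1 + 5/4·1 = 1 ✓
b·c: 5/4·(-11/8) = -55/32 ≠ 1/2 ⇒ order 1.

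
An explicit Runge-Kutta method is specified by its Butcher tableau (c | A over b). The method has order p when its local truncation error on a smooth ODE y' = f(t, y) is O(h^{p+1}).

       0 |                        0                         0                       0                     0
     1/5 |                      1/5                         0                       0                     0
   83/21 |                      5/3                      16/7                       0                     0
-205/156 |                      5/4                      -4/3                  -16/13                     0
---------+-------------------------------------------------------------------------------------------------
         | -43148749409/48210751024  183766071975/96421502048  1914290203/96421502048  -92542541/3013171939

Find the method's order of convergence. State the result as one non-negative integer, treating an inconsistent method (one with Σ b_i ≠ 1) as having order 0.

3

b = (-43148749409/48210751024, 183766071975/96421502048, 1914290203/96421502048, -92542541/3013171939)
c = (0, 1/5, 83/21, -205/156)
Ac = (0, 0, 16/35, -7004/1365)
Σ b_i: (-43148749409/48210751024)·1 + 183766071975/96421502048·1 + 1914290203/96421502048·1 + (-92542541/3013171939)·1 = 1 ✓
b·c: 183766071975/96421502048·1/5 + 1914290203/96421502048·83/21 + (-92542541/3013171939)·(-205/156) = 1/2 ✓
b·c²: 183766071975/96421502048·1/25 + 1914290203/96421502048·6889/441 + (-92542541/3013171939)·42025/24336 = 1/3 ✓
b·Ac: 1914290203/96421502048·16/35 + (-92542541/3013171939)·(-7004/1365) = 1/6 ✓
b·c³: 183766071975/96421502048·1/125 + 1914290203/96421502048·571787/9261 + (-92542541/3013171939)·(-8615125/3796416) = 147866024269231/112813157396160 ≠ 1/4 ⇒ order 3.
b·(c∘Ac): 1914290203/96421502048·1328/735 + (-92542541/3013171939)·71791/10647 = -46432225967/271185474510 ≠ 1/8
b·Ac²: 1914290203/96421502048·16/175 + (-92542541/3013171939)·(-2763244/143325) = 1127479221983/1898298321570 ≠ 1/12
b·A²c: (-92542541/3013171939)·(-256/455) = 260339456/15065859695 ≠ 1/24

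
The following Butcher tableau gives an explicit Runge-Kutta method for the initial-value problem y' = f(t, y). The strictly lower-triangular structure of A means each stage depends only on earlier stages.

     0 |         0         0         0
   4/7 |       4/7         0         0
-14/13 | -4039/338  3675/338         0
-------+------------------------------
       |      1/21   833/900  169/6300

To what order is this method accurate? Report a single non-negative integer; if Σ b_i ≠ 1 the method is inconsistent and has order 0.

b = (1/21, 833/900, 169/6300)
c = (0, 4/7, -14/13)
Ac = (0, 0, 1050/169)
Σ b_i: 1/21·1 + 833/900·1 + 169/6300·1 = 1 ✓
b·c: 833/900·4/7 + 169/6300·(-14/13) = 1/2 ✓
b·c²: 833/900·16/49 + 169/6300·196/169 = 1/3 ✓
b·Ac: 169/6300·1050/169 = 1/6 ✓; 3 stages ⇒ order 3.

3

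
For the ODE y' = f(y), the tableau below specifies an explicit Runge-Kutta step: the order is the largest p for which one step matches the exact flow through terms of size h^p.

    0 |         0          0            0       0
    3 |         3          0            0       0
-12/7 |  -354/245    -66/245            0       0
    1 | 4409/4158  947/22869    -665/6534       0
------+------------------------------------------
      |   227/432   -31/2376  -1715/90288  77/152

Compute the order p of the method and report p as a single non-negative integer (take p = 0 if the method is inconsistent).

b = (227/432, -31/2376, -1715/90288, 77/152)
c = (0, 3, -12/7, 1)
Ac = (0, 0, -198/245, 23/77)
Σ b_i: 227/432·1 + (-31/2376)·1 + (-1715/90288)·1 + 77/152·1 = 1 ✓
b·c: (-31/2376)·3 + (-1715/90288)·(-12/7) + 77/152·1 = 1/2 ✓
b·c²: (-31/2376)·9 + (-1715/90288)·144/49 + 77/152·1 = 1/3 ✓
b·Ac: (-1715/90288)·(-198/245) + 77/152·23/77 = 1/6 ✓
b·c³: (-31/2376)·27 + (-1715/90288)·(-1728/343) + 77/152·1 = 1/4 ✓
b·(c∘Ac): (-1715/90288)·2376/1715 + 77/152·23/77 = 1/8 ✓
b·Ac²: (-1715/90288)·(-594/245) + 77/152·17/231 = 1/12 ✓
b·A²c: 77/152·19/231 = 1/24 ✓; 4 stages ⇒ order 4.

4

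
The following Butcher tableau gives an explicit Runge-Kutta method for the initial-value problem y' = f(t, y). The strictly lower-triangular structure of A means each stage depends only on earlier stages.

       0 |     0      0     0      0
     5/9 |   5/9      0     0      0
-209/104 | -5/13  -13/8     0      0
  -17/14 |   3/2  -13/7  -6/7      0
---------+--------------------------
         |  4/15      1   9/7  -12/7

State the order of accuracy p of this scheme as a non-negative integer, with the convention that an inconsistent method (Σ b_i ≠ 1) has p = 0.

0

b = (4/15, 1, 9/7, -12/7)
c = (0, 5/9, -209/104, -17/14)
Ac = (0, 0, -65/72, 2263/3276)
Σ b_i: 4/15·1 + 1·1 + 9/7·1 + (-12/7)·1 = 88/105 ≠ 1 ⇒ order 0.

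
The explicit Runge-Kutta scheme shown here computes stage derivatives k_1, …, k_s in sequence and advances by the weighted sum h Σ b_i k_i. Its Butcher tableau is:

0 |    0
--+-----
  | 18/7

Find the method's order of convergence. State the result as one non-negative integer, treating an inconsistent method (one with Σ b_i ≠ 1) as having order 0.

b = (18/7)
c = (0)
Σ b_i: 18/7·1 = 18/7 ≠ 1 ⇒ order 0.

0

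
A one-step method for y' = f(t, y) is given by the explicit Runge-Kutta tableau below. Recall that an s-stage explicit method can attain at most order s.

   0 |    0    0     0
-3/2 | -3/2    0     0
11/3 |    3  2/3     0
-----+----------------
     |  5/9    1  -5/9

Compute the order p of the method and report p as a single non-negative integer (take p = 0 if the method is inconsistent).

b = (5/9, 1, -5/9)
c = (0, -3/2, 11/3)
Ac = (0, 0, -1)
Σ b_i: 5/9·1 + 1·1 + (-5/9)·1 = 1 ✓
b·c: 1·(-3/2) + (-5/9)·11/3 = -191/54 ≠ 1/2 ⇒ order 1.

1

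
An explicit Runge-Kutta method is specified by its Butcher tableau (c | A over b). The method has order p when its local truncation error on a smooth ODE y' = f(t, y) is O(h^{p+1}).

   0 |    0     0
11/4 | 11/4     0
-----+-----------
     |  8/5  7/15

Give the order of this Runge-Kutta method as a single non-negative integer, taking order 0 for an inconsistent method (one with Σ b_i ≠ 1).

0

b = (8/5, 7/15)
c = (0, 11/4)
Σ b_i: 8/5·1 + 7/15·1 = 31/15 ≠ 1 ⇒ order 0.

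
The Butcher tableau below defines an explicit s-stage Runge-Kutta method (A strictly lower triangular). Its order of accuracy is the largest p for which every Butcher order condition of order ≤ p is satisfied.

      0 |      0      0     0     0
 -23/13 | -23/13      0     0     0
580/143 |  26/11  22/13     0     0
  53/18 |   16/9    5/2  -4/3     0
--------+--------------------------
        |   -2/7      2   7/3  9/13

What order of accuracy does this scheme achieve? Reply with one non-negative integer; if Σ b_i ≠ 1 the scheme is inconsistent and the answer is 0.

0

b = (-2/7, 2, 7/3, 9/13)
c = (0, -23/13, 580/143, 53/18)
Ac = (0, 0, -506/169, -8435/858)
Σ b_i: (-2/7)·1 + 2·1 + 7/3·1 + 9/13·1 = 1294/273 ≠ 1 ⇒ order 0.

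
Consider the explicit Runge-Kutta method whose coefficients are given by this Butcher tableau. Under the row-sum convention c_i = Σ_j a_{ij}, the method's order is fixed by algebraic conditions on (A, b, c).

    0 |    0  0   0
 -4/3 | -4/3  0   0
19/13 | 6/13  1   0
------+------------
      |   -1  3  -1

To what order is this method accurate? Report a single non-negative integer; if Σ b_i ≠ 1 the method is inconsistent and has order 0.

1

b = (-1, 3, -1)
c = (0, -4/3, 19/13)
Ac = (0, 0, -4/3)
Σ b_i: (-1)·1 + 3·1 + (-1)·1 = 1 ✓
b·c: 3·(-4/3) + (-1)·19/13 = -71/13 ≠ 1/2 ⇒ order 1.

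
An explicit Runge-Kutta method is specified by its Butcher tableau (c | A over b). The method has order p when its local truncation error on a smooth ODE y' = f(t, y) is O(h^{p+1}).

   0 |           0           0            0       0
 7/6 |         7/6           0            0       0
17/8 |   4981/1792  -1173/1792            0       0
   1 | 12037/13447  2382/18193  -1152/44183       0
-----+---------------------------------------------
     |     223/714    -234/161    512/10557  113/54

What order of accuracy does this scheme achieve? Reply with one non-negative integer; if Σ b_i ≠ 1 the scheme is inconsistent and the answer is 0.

4

b = (223/714, -234/161, 512/10557, 113/54)
c = (0, 7/6, 17/8, 1)
Ac = (0, 0, -391/512, 11/113)
Σ b_i: 223/714·1 + (-234/161)·1 + 512/10557·1 + 113/54·1 = 1 ✓
b·c: (-234/161)·7/6 + 512/10557·17/8 + 113/54·1 = 1/2 ✓
b·c²: (-234/161)·49/36 + 512/10557·289/64 + 113/54·1 = 1/3 ✓
b·Ac: 512/10557·(-391/512) + 113/54·11/113 = 1/6 ✓
b·c³: (-234/161)·343/216 + 512/10557·4913/512 + 113/54·1 = 1/4 ✓
b·(c∘Ac): 512/10557·(-6647/4096) + 113/54·11/113 = 1/8 ✓
b·Ac²: 512/10557·(-2737/3072) + 113/54·41/678 = 1/12 ✓
b·A²c: 113/54·9/452 = 1/24 ✓; 4 stages ⇒ order 4.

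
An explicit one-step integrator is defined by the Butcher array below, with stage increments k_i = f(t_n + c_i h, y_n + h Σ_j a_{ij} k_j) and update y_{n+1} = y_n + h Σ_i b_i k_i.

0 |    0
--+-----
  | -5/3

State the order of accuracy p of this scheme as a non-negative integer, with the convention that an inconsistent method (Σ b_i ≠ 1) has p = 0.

0

b = (-5/3)
c = (0)
Σ b_i: (-5/3)·1 = -5/3 ≠ 1 ⇒ order 0.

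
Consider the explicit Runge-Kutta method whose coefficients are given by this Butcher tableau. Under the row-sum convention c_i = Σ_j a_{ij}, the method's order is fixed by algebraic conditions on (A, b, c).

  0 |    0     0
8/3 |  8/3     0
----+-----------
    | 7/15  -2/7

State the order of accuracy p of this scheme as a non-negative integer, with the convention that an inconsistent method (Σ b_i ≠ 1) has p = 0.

0

b = (7/15, -2/7)
c = (0, 8/3)
Σ b_i: 7/15·1 + (-2/7)·1 = 19/105 ≠ 1 ⇒ order 0.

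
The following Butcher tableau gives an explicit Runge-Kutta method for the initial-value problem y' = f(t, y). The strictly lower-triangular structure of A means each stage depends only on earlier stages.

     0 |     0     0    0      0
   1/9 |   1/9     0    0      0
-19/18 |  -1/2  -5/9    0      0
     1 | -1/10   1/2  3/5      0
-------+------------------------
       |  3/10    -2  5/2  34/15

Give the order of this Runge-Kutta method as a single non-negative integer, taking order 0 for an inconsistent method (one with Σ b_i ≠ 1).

b = (3/10, -2, 5/2, 34/15)
c = (0, 1/9, -19/18, 1)
Ac = (0, 0, -5/81, -26/45)
Σ b_i: 3/10·1 + (-2)·1 + 5/2·1 + 34/15·1 = 46/15 ≠ 1 ⇒ order 0.

0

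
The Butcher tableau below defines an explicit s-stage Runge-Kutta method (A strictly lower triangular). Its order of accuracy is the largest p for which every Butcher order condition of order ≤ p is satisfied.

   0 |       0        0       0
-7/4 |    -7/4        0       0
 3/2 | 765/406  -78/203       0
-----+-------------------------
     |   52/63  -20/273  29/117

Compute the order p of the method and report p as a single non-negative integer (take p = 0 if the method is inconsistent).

b = (52/63, -20/273, 29/117)
c = (0, -7/4, 3/2)
Ac = (0, 0, 39/58)
Σ b_i: 52/63·1 + (-20/273)·1 + 29/117·1 = 1 ✓
b·c: (-20/273)·(-7/4) + 29/117·3/2 = 1/2 ✓
b·c²: (-20/273)·49/16 + 29/117·9/4 = 1/3 ✓
b·Ac: 29/117·39/58 = 1/6 ✓; 3 stages ⇒ order 3.

3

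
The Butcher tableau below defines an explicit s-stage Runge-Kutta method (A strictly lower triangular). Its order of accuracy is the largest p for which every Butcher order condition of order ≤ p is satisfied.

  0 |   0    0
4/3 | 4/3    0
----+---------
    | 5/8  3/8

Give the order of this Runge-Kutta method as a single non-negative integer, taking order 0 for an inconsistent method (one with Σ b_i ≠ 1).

b = (5/8, 3/8)
c = (0, 4/3)
Σ b_i: 5/8·1 + 3/8·1 = 1 ✓
b·c: 3/8·4/3 = 1/2 ✓; 2 stages ⇒ order 2.

2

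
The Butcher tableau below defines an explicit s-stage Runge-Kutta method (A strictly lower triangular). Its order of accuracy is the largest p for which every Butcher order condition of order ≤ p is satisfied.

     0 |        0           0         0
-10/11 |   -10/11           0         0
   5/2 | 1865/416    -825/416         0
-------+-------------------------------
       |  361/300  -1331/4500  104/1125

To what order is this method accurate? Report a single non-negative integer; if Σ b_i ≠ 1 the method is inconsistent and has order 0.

b = (361/300, -1331/4500, 104/1125)
c = (0, -10/11, 5/2)
Ac = (0, 0, 375/208)
Σ b_i: 361/300·1 + (-1331/4500)·1 + 104/1125·1 = 1 ✓
b·c: (-1331/4500)·(-10/11) + 104/1125·5/2 = 1/2 ✓
b·c²: (-1331/4500)·100/121 + 104/1125·25/4 = 1/3 ✓
b·Ac: 104/1125·375/208 = 1/6 ✓; 3 stages ⇒ order 3.

3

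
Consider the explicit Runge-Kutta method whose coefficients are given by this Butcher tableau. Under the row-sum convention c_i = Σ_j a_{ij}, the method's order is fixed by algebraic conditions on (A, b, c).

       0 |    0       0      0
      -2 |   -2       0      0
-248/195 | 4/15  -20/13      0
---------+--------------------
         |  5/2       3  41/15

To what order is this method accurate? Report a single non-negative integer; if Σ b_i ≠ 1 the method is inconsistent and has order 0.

0

b = (5/2, 3, 41/15)
c = (0, -2, -248/195)
Ac = (0, 0, 40/13)
Σ b_i: 5/2·1 + 3·1 + 41/15·1 = 247/30 ≠ 1 ⇒ order 0.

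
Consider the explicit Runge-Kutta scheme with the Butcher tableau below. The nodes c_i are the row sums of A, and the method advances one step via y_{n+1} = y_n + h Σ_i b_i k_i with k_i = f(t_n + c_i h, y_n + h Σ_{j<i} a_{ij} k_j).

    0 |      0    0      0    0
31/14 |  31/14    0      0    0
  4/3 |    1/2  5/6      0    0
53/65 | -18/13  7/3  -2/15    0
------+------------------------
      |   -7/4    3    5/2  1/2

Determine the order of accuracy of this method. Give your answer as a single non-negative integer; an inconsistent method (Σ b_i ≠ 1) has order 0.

b = (-7/4, 3, 5/2, 1/2)
c = (0, 31/14, 4/3, 53/65)
Ac = (0, 0, 155/84, 449/90)
Σ b_i: (-7/4)·1 + 3·1 + 5/2·1 + 1/2·1 = 17/4 ≠ 1 ⇒ order 0.

0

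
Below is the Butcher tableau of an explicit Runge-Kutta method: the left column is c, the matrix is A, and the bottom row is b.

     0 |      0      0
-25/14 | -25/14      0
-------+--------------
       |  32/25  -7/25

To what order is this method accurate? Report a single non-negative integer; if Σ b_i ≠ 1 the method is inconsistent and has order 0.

b = (32/25, -7/25)
c = (0, -25/14)
Σ b_i: 32/25·1 + (-7/25)·1 = 1 ✓
b·c: (-7/25)·(-25/14) = 1/2 ✓; 2 stages ⇒ order 2.

2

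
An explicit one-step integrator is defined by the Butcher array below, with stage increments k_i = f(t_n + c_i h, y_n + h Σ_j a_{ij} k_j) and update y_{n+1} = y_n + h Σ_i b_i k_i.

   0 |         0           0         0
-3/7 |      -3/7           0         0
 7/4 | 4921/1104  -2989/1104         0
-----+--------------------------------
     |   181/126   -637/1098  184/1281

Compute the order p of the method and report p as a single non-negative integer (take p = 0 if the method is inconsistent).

3

b = (181/126, -637/1098, 184/1281)
c = (0, -3/7, 7/4)
Ac = (0, 0, 427/368)
Σ b_i: 181/126·1 + (-637/1098)·1 + 184/1281·1 = 1 ✓
b·c: (-637/1098)·(-3/7) + 184/1281·7/4 = 1/2 ✓
b·c²: (-637/1098)·9/49 + 184/1281·49/16 = 1/3 ✓
b·Ac: 184/1281·427/368 = 1/6 ✓; 3 stages ⇒ order 3.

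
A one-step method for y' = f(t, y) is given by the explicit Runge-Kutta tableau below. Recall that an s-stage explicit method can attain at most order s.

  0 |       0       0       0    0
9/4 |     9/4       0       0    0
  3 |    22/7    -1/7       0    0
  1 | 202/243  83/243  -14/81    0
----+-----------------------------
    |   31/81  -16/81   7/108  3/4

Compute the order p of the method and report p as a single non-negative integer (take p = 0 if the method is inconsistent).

4

b = (31/81, -16/81, 7/108, 3/4)
c = (0, 9/4, 3, 1)
Ac = (0, 0, -9/28, 1/4)
Σ b_i: 31/81·1 + (-16/81)·1 + 7/108·1 + 3/4·1 = 1 ✓
b·c: (-16/81)·9/4 + 7/108·3 + 3/4·1 = 1/2 ✓
b·c²: (-16/81)·81/16 + 7/108·9 + 3/4·1 = 1/3 ✓
b·Ac: 7/108·(-9/28) + 3/4·1/4 = 1/6 ✓
b·c³: (-16/81)·729/64 + 7/108·27 + 3/4·1 = 1/4 ✓
b·(c∘Ac): 7/108·(-27/28) + 3/4·1/4 = 1/8 ✓
b·Ac²: 7/108·(-81/112) + 3/4·25/144 = 1/12 ✓
b·A²c: 3/4·1/18 = 1/24 ✓; 4 stages ⇒ order 4.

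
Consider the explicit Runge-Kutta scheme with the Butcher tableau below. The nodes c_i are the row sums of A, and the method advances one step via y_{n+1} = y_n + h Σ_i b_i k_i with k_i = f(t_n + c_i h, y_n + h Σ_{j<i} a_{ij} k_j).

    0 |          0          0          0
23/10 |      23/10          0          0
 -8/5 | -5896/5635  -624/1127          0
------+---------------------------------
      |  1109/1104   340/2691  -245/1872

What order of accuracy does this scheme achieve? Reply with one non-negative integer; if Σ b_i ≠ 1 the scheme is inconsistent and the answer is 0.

3

b = (1109/1104, 340/2691, -245/1872)
c = (0, 23/10, -8/5)
Ac = (0, 0, -312/245)
Σ b_i: 1109/1104·1 + 340/2691·1 + (-245/1872)·1 = 1 ✓
b·c: 340/2691·23/10 + (-245/1872)·(-8/5) = 1/2 ✓
b·c²: 340/2691·529/100 + (-245/1872)·64/25 = 1/3 ✓
b·Ac: (-245/1872)·(-312/245) = 1/6 ✓; 3 stages ⇒ order 3.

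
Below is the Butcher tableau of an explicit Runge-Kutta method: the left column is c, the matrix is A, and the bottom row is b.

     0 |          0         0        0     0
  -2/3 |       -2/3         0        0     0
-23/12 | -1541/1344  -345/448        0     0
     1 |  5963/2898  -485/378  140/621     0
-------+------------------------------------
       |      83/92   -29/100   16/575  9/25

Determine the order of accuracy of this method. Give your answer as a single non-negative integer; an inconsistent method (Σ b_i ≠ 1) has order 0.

4

b = (83/92, -29/100, 16/575, 9/25)
c = (0, -2/3, -23/12, 1)
Ac = (0, 0, 115/224, 80/189)
Σ b_i: 83/92·1 + (-29/100)·1 + 16/575·1 + 9/25·1 = 1 ✓
b·c: (-29/100)·(-2/3) + 16/575·(-23/12) + 9/25·1 = 1/2 ✓
b·c²: (-29/100)·4/9 + 16/575·529/144 + 9/25·1 = 1/3 ✓
b·Ac: 16/575·115/224 + 9/25·80/189 = 1/6 ✓
b·c³: (-29/100)·(-8/27) + 16/575·(-12167/1728) + 9/25·1 = 1/4 ✓
b·(c∘Ac): 16/575·(-2645/2688) + 9/25·80/189 = 1/8 ✓
b·Ac²: 16/575·(-115/336) + 9/25·65/252 = 1/12 ✓
b·A²c: 9/25·25/216 = 1/24 ✓; 4 stages ⇒ order 4.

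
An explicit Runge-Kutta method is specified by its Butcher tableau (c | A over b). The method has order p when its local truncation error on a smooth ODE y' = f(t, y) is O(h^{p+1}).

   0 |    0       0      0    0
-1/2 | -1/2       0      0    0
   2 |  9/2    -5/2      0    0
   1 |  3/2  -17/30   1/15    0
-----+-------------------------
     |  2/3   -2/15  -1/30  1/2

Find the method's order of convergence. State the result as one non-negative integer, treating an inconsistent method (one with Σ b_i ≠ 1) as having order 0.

b = (2/3, -2/15, -1/30, 1/2)
c = (0, -1/2, 2, 1)
Ac = (0, 0, 5/4, 5/12)
Σ b_i: 2/3·1 + (-2/15)·1 + (-1/30)·1 + 1/2·1 = 1 ✓
b·c: (-2/15)·(-1/2) + (-1/30)·2 + 1/2·1 = 1/2 ✓
b·c²: (-2/15)·1/4 + (-1/30)·4 + 1/2·1 = 1/3 ✓
b·Ac: (-1/30)·5/4 + 1/2·5/12 = 1/6 ✓
b·c³: (-2/15)·(-1/8) + (-1/30)·8 + 1/2·1 = 1/4 ✓
b·(c∘Ac): (-1/30)·5/2 + 1/2·5/12 = 1/8 ✓
b·Ac²: (-1/30)·(-5/8) + 1/2·1/8 = 1/12 ✓
b·A²c: 1/2·1/12 = 1/24 ✓; 4 stages ⇒ order 4.

4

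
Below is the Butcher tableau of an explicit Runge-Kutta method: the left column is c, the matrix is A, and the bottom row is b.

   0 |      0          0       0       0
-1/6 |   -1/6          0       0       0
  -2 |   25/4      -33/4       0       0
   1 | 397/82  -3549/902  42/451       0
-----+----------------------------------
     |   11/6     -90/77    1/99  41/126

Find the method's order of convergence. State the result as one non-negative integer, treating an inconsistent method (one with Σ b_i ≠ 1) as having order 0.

4

b = (11/6, -90/77, 1/99, 41/126)
c = (0, -1/6, -2, 1)
Ac = (0, 0, 11/8, 77/164)
Σ b_i: 11/6·1 + (-90/77)·1 + 1/99·1 + 41/126·1 = 1 ✓
b·c: (-90/77)·(-1/6) + 1/99·(-2) + 41/126·1 = 1/2 ✓
b·c²: (-90/77)·1/36 + 1/99·4 + 41/126·1 = 1/3 ✓
b·Ac: 1/99·11/8 + 41/126·77/164 = 1/6 ✓
b·c³: (-90/77)·(-1/216) + 1/99·(-8) + 41/126·1 = 1/4 ✓
b·(c∘Ac): 1/99·(-11/4) + 41/126·77/164 = 1/8 ✓
b·Ac²: 1/99·(-11/48) + 41/126·259/984 = 1/12 ✓
b·A²c: 41/126·21/164 = 1/24 ✓; 4 stages ⇒ order 4.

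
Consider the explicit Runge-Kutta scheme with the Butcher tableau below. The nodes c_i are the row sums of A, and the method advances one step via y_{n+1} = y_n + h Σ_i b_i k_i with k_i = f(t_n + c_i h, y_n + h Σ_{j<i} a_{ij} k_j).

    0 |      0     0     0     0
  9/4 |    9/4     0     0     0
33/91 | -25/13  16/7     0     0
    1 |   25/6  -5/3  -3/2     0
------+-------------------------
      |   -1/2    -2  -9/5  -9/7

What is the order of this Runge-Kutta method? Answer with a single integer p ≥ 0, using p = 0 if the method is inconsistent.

b = (-1/2, -2, -9/5, -9/7)
c = (0, 9/4, 33/91, 1)
Ac = (0, 0, 36/7, -1563/364)
Σ b_i: (-1/2)·1 + (-2)·1 + (-9/5)·1 + (-9/7)·1 = -391/70 ≠ 1 ⇒ order 0.

0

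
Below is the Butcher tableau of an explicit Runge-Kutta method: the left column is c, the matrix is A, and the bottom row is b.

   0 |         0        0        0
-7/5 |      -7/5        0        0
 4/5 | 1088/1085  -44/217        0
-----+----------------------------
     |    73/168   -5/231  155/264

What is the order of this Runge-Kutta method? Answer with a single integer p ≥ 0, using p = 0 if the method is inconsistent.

b = (73/168, -5/231, 155/264)
c = (0, -7/5, 4/5)
Ac = (0, 0, 44/155)
Σ b_i: 73/168·1 + (-5/231)·1 + 155/264·1 = 1 ✓
b·c: (-5/231)·(-7/5) + 155/264·4/5 = 1/2 ✓
b·c²: (-5/231)·49/25 + 155/264·16/25 = 1/3 ✓
b·Ac: 155/264·44/155 = 1/6 ✓; 3 stages ⇒ order 3.

3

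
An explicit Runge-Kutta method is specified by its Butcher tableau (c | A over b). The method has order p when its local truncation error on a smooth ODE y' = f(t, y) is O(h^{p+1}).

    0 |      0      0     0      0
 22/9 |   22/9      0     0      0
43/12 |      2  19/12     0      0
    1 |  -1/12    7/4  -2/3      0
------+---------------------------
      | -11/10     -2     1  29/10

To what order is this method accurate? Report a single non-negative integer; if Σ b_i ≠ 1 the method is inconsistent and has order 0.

0

b = (-11/10, -2, 1, 29/10)
c = (0, 22/9, 43/12, 1)
Ac = (0, 0, 209/54, 17/9)
Σ b_i: (-11/10)·1 + (-2)·1 + 1·1 + 29/10·1 = 4/5 ≠ 1 ⇒ order 0.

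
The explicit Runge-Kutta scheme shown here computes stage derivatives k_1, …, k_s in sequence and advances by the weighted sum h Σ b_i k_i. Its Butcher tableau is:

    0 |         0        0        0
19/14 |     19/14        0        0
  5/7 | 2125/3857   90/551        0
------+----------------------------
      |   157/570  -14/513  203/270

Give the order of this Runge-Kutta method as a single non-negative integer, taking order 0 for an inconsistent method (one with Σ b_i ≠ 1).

3

b = (157/570, -14/513, 203/270)
c = (0, 19/14, 5/7)
Ac = (0, 0, 45/203)
Σ b_i: 157/570·1 + (-14/513)·1 + 203/270·1 = 1 ✓
b·c: (-14/513)·19/14 + 203/270·5/7 = 1/2 ✓
b·c²: (-14/513)·361/196 + 203/270·25/49 = 1/3 ✓
b·Ac: 203/270·45/203 = 1/6 ✓; 3 stages ⇒ order 3.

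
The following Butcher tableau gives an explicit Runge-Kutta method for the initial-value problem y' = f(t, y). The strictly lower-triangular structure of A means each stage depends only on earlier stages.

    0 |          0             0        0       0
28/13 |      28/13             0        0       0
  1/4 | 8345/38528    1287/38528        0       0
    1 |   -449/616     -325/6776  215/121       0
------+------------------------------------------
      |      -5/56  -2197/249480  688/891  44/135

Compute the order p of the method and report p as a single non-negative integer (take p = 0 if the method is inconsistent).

4

b = (-5/56, -2197/249480, 688/891, 44/135)
c = (0, 28/13, 1/4, 1)
Ac = (0, 0, 99/1376, 15/44)
Σ b_i: (-5/56)·1 + (-2197/249480)·1 + 688/891·1 + 44/135·1 = 1 ✓
b·c: (-2197/249480)·28/13 + 688/891·1/4 + 44/135·1 = 1/2 ✓
b·c²: (-2197/249480)·784/169 + 688/891·1/16 + 44/135·1 = 1/3 ✓
b·Ac: 688/891·99/1376 + 44/135·15/44 = 1/6 ✓
b·c³: (-2197/249480)·21952/2197 + 688/891·1/64 + 44/135·1 = 1/4 ✓
b·(c∘Ac): 688/891·99/5504 + 44/135·15/44 = 1/8 ✓
b·Ac²: 688/891·693/4472 + 44/135·(-255/2288) = 1/12 ✓
b·A²c: 44/135·45/352 = 1/24 ✓; 4 stages ⇒ order 4.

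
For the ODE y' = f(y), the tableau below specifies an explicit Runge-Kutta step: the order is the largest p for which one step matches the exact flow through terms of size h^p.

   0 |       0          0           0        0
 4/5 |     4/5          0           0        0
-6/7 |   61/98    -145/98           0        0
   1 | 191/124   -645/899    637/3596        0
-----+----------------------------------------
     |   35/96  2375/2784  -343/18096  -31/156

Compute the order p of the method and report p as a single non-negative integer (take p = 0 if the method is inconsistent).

4

b = (35/96, 2375/2784, -343/18096, -31/156)
c = (0, 4/5, -6/7, 1)
Ac = (0, 0, -58/49, -45/62)
Σ b_i: 35/96·1 + 2375/2784·1 + (-343/18096)·1 + (-31/156)·1 = 1 ✓
b·c: 2375/2784·4/5 + (-343/18096)·(-6/7) + (-31/156)·1 = 1/2 ✓
b·c²: 2375/2784·16/25 + (-343/18096)·36/49 + (-31/156)·1 = 1/3 ✓
b·Ac: (-343/18096)·(-58/49) + (-31/156)·(-45/62) = 1/6 ✓
b·c³: 2375/2784·64/125 + (-343/18096)·(-216/343) + (-31/156)·1 = 1/4 ✓
b·(c∘Ac): (-343/18096)·348/343 + (-31/156)·(-45/62) = 1/8 ✓
b·Ac²: (-343/18096)·(-232/245) + (-31/156)·(-51/155) = 1/12 ✓
b·A²c: (-31/156)·(-13/62) = 1/24 ✓; 4 stages ⇒ order 4.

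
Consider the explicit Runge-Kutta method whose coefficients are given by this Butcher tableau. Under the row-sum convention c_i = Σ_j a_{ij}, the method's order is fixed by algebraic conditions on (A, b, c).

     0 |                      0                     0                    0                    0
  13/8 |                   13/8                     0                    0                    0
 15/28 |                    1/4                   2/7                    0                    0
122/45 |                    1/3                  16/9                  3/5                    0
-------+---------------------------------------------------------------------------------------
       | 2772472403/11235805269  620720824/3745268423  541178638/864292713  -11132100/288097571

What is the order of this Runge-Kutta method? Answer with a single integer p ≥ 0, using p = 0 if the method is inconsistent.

b = (2772472403/11235805269, 620720824/3745268423, 541178638/864292713, -11132100/288097571)
c = (0, 13/8, 15/28, 122/45)
Ac = (0, 0, 13/28, 809/252)
Σ b_i: 2772472403/11235805269·1 + 620720824/3745268423·1 + 541178638/864292713·1 + (-11132100/288097571)·1 = 1 ✓
b·c: 620720824/3745268423·13/8 + 541178638/864292713·15/28 + (-11132100/288097571)·122/45 = 1/2 ✓
b·c²: 620720824/3745268423·169/64 + 541178638/864292713·225/784 + (-11132100/288097571)·14884/2025 = 1/3 ✓
b·Ac: 541178638/864292713·13/28 + (-11132100/288097571)·809/252 = 1/6 ✓
b·c³: 620720824/3745268423·2197/512 + 541178638/864292713·3375/21952 + (-11132100/288097571)·1815848/91125 = 10699420477/285641657280 ≠ 1/4 ⇒ order 3.
b·(c∘Ac): 541178638/864292713·195/784 + (-11132100/288097571)·49349/5670 = -1248489835/6914341704 ≠ 1/8
b·Ac²: 541178638/864292713·169/224 + (-11132100/288097571)·34339/7056 = 451253951/1586898096 ≠ 1/12
b·A²c: (-11132100/288097571)·39/140 = -3101085/288097571 ≠ 1/24

3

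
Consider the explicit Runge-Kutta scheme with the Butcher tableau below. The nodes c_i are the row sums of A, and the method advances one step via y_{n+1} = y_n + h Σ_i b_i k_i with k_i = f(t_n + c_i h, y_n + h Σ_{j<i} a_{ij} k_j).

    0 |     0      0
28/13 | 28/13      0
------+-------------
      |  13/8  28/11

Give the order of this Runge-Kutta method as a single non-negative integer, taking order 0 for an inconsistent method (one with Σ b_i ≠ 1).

0

b = (13/8, 28/11)
c = (0, 28/13)
Σ b_i: 13/8·1 + 28/11·1 = 367/88 ≠ 1 ⇒ order 0.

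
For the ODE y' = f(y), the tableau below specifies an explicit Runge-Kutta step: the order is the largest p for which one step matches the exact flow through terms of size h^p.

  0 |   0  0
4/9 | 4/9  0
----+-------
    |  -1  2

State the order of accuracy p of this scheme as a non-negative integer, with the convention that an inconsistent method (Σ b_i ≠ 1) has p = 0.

1

b = (-1, 2)
c = (0, 4/9)
Σ b_i: (-1)·1 + 2·1 = 1 ✓
b·c: 2·4/9 = 8/9 ≠ 1/2 ⇒ order 1.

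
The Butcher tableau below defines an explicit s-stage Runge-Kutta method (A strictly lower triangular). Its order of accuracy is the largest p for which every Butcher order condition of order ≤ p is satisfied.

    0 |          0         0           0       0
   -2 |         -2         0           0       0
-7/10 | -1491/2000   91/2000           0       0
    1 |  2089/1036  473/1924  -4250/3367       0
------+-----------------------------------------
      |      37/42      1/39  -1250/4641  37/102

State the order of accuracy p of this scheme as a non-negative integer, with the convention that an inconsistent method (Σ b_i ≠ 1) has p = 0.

b = (37/42, 1/39, -1250/4641, 37/102)
c = (0, -2, -7/10, 1)
Ac = (0, 0, -91/1000, 29/74)
Σ b_i: 37/42·1 + 1/39·1 + (-1250/4641)·1 + 37/102·1 = 1 ✓
b·c: 1/39·(-2) + (-1250/4641)·(-7/10) + 37/102·1 = 1/2 ✓
b·c²: 1/39·4 + (-1250/4641)·49/100 + 37/102·1 = 1/3 ✓
b·Ac: (-1250/4641)·(-91/1000) + 37/102·29/74 = 1/6 ✓
b·c³: 1/39·(-8) + (-1250/4641)·(-343/1000) + 37/102·1 = 1/4 ✓
b·(c∘Ac): (-1250/4641)·637/10000 + 37/102·29/74 = 1/8 ✓
b·Ac²: (-1250/4641)·91/500 + 37/102·27/74 = 1/12 ✓
b·A²c: 37/102·17/148 = 1/24 ✓; 4 stages ⇒ order 4.

4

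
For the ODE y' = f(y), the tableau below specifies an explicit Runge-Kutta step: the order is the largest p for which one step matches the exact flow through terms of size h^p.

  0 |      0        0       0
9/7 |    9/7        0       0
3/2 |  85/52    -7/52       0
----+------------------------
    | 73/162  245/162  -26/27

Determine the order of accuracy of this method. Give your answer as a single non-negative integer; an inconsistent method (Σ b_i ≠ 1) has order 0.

3

b = (73/162, 245/162, -26/27)
c = (0, 9/7, 3/2)
Ac = (0, 0, -9/52)
Σ b_i: 73/162·1 + 245/162·1 + (-26/27)·1 = 1 ✓
b·c: 245/162·9/7 + (-26/27)·3/2 = 1/2 ✓
b·c²: 245/162·81/49 + (-26/27)·9/4 = 1/3 ✓
b·Ac: (-26/27)·(-9/52) = 1/6 ✓; 3 stages ⇒ order 3.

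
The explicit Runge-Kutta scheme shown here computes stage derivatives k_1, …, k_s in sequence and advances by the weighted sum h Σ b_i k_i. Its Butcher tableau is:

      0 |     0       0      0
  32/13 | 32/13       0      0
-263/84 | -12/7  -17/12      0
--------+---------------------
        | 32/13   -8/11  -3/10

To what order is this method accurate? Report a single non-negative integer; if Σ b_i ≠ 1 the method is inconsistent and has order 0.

b = (32/13, -8/11, -3/10)
c = (0, 32/13, -263/84)
Ac = (0, 0, -136/39)
Σ b_i: 32/13·1 + (-8/11)·1 + (-3/10)·1 = 2051/1430 ≠ 1 ⇒ order 0.

0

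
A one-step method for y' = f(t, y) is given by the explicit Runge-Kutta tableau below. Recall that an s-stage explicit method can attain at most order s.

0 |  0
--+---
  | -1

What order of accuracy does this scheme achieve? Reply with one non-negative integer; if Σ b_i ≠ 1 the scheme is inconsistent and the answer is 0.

0

b = (-1)
c = (0)
Σ b_i: (-1)·1 = -1 ≠ 1 ⇒ order 0.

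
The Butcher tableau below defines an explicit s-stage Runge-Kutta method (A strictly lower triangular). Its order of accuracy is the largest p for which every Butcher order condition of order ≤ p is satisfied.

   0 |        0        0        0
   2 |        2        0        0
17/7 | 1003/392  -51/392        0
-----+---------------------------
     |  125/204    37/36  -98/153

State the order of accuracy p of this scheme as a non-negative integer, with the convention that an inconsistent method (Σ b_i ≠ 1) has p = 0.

3

b = (125/204, 37/36, -98/153)
c = (0, 2, 17/7)
Ac = (0, 0, -51/196)
Σ b_i: 125/204·1 + 37/36·1 + (-98/153)·1 = 1 ✓
b·c: 37/36·2 + (-98/153)·17/7 = 1/2 ✓
b·c²: 37/36·4 + (-98/153)·289/49 = 1/3 ✓
b·Ac: (-98/153)·(-51/196) = 1/6 ✓; 3 stages ⇒ order 3.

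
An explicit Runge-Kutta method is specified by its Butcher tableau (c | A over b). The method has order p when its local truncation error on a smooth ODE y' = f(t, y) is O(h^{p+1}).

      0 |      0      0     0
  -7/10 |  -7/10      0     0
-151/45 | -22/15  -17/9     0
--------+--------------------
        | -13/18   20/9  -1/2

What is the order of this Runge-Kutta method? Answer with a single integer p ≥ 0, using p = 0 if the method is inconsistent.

b = (-13/18, 20/9, -1/2)
c = (0, -7/10, -151/45)
Ac = (0, 0, 119/90)
Σ b_i: (-13/18)·1 + 20/9·1 + (-1/2)·1 = 1 ✓
b·c: 20/9·(-7/10) + (-1/2)·(-151/45) = 11/90 ≠ 1/2 ⇒ order 1.

1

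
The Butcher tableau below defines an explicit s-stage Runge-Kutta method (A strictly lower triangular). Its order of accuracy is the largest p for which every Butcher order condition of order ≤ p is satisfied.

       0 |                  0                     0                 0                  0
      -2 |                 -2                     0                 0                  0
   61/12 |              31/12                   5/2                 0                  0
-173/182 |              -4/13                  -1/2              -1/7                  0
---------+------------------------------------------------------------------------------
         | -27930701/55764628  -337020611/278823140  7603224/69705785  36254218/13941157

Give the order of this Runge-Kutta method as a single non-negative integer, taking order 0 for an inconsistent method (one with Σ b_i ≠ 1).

b = (-27930701/55764628, -337020611/278823140, 7603224/69705785, 36254218/13941157)
c = (0, -2, 61/12, -173/182)
Ac = (0, 0, -5, 23/84)
Σ b_i: (-27930701/55764628)·1 + (-337020611/278823140)·1 + 7603224/69705785·1 + 36254218/13941157·1 = 1 ✓
b·c: (-337020611/278823140)·(-2) + 7603224/69705785·61/12 + 36254218/13941157·(-173/182) = 1/2 ✓
b·c²: (-337020611/278823140)·4 + 7603224/69705785·3721/144 + 36254218/13941157·29929/33124 = 1/3 ✓
b·Ac: 7603224/69705785·(-5) + 36254218/13941157·23/84 = 1/6 ✓
b·c³: (-337020611/278823140)·(-8) + 7603224/69705785·226981/1728 + 36254218/13941157·(-5177717/6028568) = 1987973313689/91342460664 ≠ 1/4 ⇒ order 3.
b·(c∘Ac): 7603224/69705785·(-305/12) + 36254218/13941157·(-3979/15288) = -577027067/167293884 ≠ 1/8
b·Ac²: 7603224/69705785·10 + 36254218/13941157·(-5737/1008) = -13761596363/1003763304 ≠ 1/12
b·A²c: 36254218/13941157·5/7 = 25895870/13941157 ≠ 1/24

3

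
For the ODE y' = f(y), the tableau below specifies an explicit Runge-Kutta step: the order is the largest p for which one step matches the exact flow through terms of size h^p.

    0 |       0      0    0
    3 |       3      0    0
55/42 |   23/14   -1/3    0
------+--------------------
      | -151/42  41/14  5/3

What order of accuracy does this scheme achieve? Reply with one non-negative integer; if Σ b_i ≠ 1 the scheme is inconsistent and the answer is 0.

b = (-151/42, 41/14, 5/3)
c = (0, 3, 55/42)
Ac = (0, 0, -1)
Σ b_i: (-151/42)·1 + 41/14·1 + 5/3·1 = 1 ✓
b·c: 41/14·3 + 5/3·55/42 = 691/63 ≠ 1/2 ⇒ order 1.

1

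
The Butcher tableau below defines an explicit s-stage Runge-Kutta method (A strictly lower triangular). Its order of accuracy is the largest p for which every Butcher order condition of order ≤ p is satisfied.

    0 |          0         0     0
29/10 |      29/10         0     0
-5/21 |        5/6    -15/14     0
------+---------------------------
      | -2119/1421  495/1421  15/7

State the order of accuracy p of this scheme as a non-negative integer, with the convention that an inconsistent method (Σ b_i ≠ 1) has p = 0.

b = (-2119/1421, 495/1421, 15/7)
c = (0, 29/10, -5/21)
Ac = (0, 0, -87/28)
Σ b_i: (-2119/1421)·1 + 495/1421·1 + 15/7·1 = 1 ✓
b·c: 495/1421·29/10 + 15/7·(-5/21) = 1/2 ✓
b·c²: 495/1421·841/100 + 15/7·25/441 = 62791/20580 ≠ 1/3 ⇒ order 2.
b·Ac: 15/7·(-87/28) = -1305/196 ≠ 1/6

2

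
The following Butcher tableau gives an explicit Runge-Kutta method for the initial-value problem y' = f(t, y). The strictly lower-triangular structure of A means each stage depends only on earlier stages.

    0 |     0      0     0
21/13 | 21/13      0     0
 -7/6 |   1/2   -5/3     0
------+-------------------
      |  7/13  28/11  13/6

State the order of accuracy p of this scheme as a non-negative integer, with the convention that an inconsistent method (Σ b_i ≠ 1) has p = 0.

0

b = (7/13, 28/11, 13/6)
c = (0, 21/13, -7/6)
Ac = (0, 0, -35/13)
Σ b_i: 7/13·1 + 28/11·1 + 13/6·1 = 4505/858 ≠ 1 ⇒ order 0.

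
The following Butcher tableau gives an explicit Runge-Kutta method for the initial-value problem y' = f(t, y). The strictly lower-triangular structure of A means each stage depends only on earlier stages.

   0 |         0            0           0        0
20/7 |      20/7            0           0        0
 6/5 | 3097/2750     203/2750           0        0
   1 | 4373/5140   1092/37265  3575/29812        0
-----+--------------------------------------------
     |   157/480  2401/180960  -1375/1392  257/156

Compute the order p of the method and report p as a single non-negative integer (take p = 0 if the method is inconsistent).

b = (157/480, 2401/180960, -1375/1392, 257/156)
c = (0, 20/7, 6/5, 1)
Ac = (0, 0, 58/275, 117/514)
Σ b_i: 157/480·1 + 2401/180960·1 + (-1375/1392)·1 + 257/156·1 = 1 ✓
b·c: 2401/180960·20/7 + (-1375/1392)·6/5 + 257/156·1 = 1/2 ✓
b·c²: 2401/180960·400/49 + (-1375/1392)·36/25 + 257/156·1 = 1/3 ✓
b·Ac: (-1375/1392)·58/275 + 257/156·117/514 = 1/6 ✓
b·c³: 2401/180960·8000/343 + (-1375/1392)·216/125 + 257/156·1 = 1/4 ✓
b·(c∘Ac): (-1375/1392)·348/1375 + 257/156·117/514 = 1/8 ✓
b·Ac²: (-1375/1392)·232/385 + 257/156·741/1799 = 1/12 ✓
b·A²c: 257/156·13/514 = 1/24 ✓; 4 stages ⇒ order 4.

4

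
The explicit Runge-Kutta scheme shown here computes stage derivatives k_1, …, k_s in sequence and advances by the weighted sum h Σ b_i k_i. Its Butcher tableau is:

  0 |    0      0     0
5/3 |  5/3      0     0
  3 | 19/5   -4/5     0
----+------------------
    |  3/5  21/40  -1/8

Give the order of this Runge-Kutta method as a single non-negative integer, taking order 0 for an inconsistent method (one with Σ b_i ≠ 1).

b = (3/5, 21/40, -1/8)
c = (0, 5/3, 3)
Ac = (0, 0, -4/3)
Σ b_i: 3/5·1 + 21/40·1 + (-1/8)·1 = 1 ✓
b·c: 21/40·5/3 + (-1/8)·3 = 1/2 ✓
b·c²: 21/40·25/9 + (-1/8)·9 = 1/3 ✓
b·Ac: (-1/8)·(-4/3) = 1/6 ✓; 3 stages ⇒ order 3.

3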